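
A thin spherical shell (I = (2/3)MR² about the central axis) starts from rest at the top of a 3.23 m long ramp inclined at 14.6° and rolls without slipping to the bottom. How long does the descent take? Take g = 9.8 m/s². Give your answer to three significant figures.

The moment of inertia is (2/3)MR², giving k ≡ I/(MR²) = 2/3.
Translational: Mg sinθ − f = Ma. Rotational about the CM: fR = Iα = kMRa, so f = kMa.
Hence a = g sinθ/(1+k) = 9.8×sin14.6°/1.667 = 1.482 m/s².
Starting from rest, L = ½at², so t = √(2L/a) = √(2×3.23/1.482) ≈ 2.09 s.

t ≈ 2.09 s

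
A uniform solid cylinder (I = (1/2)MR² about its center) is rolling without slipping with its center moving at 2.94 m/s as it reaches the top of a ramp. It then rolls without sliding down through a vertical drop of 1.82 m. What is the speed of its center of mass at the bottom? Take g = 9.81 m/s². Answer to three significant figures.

v ≈ 5.70 m/s

The moment of inertia is (1/2)MR², giving k ≡ I/(MR²) = 0.5.
Rolling without slipping gives ω = v/R, so the total kinetic energy is ½Mv² + ½Iω² = ½(1+k)Mv² = (3/4)Mv².
Energy conservation: (3/4)Mv₀² + Mgh = (3/4)Mv², so v² = v₀² + 2gh/(1+k).
v = √(2.94² + 2×9.81×1.82/1.5) = √32.45 ≈ 5.70 m/s.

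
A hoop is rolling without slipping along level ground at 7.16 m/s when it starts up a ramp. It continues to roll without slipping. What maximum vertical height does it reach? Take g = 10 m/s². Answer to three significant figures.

h ≈ 5.13 m

For this body I = MR², i.e. k = I/(MR²) = 1.
Rolling without slipping gives ω = v/R, so the total kinetic energy is ½Mv² + ½Iω² = ½(1+k)Mv² = Mv².
At the top the kinetic energy is zero, so Mv₀² = Mgh.
Thus h = (1+k)v₀²/(2g) = 2 × 7.16² / (2 × 10) ≈ 5.13 m.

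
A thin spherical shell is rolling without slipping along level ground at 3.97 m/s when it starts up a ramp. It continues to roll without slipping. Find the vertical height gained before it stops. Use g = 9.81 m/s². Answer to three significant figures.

h ≈ 1.34 m

With I = (2/3)MR², the ratio k = I/(MR²) is 2/3.
Rolling without slipping gives ω = v/R, so the total kinetic energy is ½Mv² + ½Iω² = ½(1+k)Mv² = (5/6)Mv².
All of this converts to potential energy at the highest point: (5/6)Mv₀² = Mgh.
Thus h = (1+k)v₀²/(2g) = 1.667 × 3.97² / (2 × 9.81) ≈ 1.34 m.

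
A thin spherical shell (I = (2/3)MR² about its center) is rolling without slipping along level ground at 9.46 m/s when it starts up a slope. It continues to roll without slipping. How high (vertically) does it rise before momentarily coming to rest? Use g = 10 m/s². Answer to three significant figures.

h ≈ 7.46 m

With I = (2/3)MR², the ratio k = I/(MR²) is 2/3.
Since it rolls without slipping, ω = v/R and KE = ½Mv² + ½Iω² = ½(1+k)Mv² = (5/6)Mv².
All of this converts to potential energy at the highest point: (5/6)Mv₀² = Mgh.
Thus h = (1+k)v₀²/(2g) = 1.667 × 9.46² / (2 × 10) ≈ 7.46 m.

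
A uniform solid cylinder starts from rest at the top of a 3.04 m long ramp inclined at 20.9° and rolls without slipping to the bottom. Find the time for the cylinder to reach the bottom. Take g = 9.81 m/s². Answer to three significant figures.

The moment of inertia is (1/2)MR², giving k ≡ I/(MR²) = 0.5.
Translational: Mg sinθ − f = Ma. Rotational about the CM: fR = Iα = kMRa, so f = kMa.
Hence a = g sinθ/(1+k) = 9.81×sin20.9°/1.5 = 2.333 m/s².
Starting from rest, L = ½at², so t = √(2L/a) = √(2×3.04/2.333) ≈ 1.61 s.

t ≈ 1.61 s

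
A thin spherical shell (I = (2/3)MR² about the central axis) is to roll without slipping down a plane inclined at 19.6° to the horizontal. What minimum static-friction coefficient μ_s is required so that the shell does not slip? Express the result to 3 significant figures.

μ_min ≈ 0.142

With I = (2/3)MR², the ratio k = I/(MR²) is 2/3.
Along the incline Mg sinθ − f = Ma, and torque about the center fR = Iα = kMR²(a/R) gives f = kMa.
These give a = g sinθ/(1+k) and the required friction f = kMg sinθ/(1+k).
With N = Mg cosθ, the no-slip condition f ≤ μN gives μ_min = f/N = k tanθ/(1+k).
μ_min = (2/3) × tan19.6° / 1.667 ≈ 0.142.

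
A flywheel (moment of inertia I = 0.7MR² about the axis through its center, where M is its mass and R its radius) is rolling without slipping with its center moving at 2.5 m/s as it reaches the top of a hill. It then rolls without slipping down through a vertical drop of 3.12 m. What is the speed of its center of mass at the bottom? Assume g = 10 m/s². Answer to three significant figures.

For this body I = 0.7MR², i.e. k = I/(MR²) = 0.7.
The rolling condition ω = v/R makes the rotational term ½I(v/R)² = ½kMv², so KE_total = ½(1+k)Mv² = (17/20)Mv².
Conserving energy between top and bottom: (17/20)Mv² = (17/20)Mv₀² + Mgh, hence v² = v₀² + 2gh/(1+k).
v = √(2.5² + 2×10×3.12/1.7) = √42.96 ≈ 6.55 m/s.

v ≈ 6.55 m/s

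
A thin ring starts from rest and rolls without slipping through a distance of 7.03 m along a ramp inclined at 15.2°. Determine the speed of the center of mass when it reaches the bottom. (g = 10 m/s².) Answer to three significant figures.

For this body I = MR², i.e. k = I/(MR²) = 1.
Rolling without slipping gives ω = v/R, so the total kinetic energy is ½Mv² + ½Iω² = ½(1+k)Mv² = Mv².
The vertical drop is h = L sinθ = 7.03 × sin15.2° = 1.843 m.
Setting Mgh = Mv² gives v = √(2gh/(1+k)) = √(2·10·1.843/2) ≈ 4.29 m/s.

v ≈ 4.29 m/s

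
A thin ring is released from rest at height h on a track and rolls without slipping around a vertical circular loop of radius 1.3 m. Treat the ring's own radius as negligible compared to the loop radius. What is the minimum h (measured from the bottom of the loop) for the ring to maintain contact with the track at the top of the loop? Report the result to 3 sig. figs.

The moment of inertia is MR², giving k ≡ I/(MR²) = 1.
At the top of the loop, the minimum-contact condition is Mg = Mv_top²/r, so v_top² = gr.
With ω = v/R, the kinetic energy at speed v is ½(1+k)Mv² = Mv².
Energy conservation from release (height h) to the top (height 2r): Mgh = Mg(2r) + M·gr.
Thus h_min = 2r + (1+k)r/2 = r(2 + 2/2) = 1.3 × 3 ≈ 3.90 m.

h_min ≈ 3.90 m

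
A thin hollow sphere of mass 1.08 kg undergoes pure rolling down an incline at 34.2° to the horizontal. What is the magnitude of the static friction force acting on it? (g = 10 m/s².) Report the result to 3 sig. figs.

f ≈ 2.43 N

Here I = (2/3)MR², so the shape factor k = I/(MR²) = 2/3.
Translational: Mg sinθ − f = Ma. Rotational about the CM: fR = Iα = kMRa, so f = kMa.
Combining, a = g sinθ/(1+k) and f = kMa = kMg sinθ/(1+k).
f = (2/3) × 1.08 × 10 × sin34.2° / 1.667 ≈ 2.43 N.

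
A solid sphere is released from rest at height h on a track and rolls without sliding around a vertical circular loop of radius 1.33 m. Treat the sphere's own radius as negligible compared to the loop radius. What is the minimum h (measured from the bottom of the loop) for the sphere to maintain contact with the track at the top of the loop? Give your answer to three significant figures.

h_min ≈ 3.59 m

With I = (2/5)MR², the ratio k = I/(MR²) is 0.4.
At the top of the loop, the minimum-contact condition is Mg = Mv_top²/r, so v_top² = gr.
With ω = v/R, the kinetic energy at speed v is ½(1+k)Mv² = (7/10)Mv².
Energy conservation from release (height h) to the top (height 2r): Mgh = Mg(2r) + (7/10)M·gr.
Thus h_min = 2r + (1+k)r/2 = r(2 + 1.4/2) = 1.33 × 2.7 ≈ 3.59 m.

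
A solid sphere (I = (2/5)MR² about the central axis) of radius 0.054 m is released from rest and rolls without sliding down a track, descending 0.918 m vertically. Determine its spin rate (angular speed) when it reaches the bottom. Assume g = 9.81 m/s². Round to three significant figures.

Here I = (2/5)MR², so the shape factor k = I/(MR²) = 0.4.
Since it rolls without slipping, ω = v/R and KE = ½Mv² + ½Iω² = ½(1+k)Mv² = (7/10)Mv².
Energy conservation Mgh = ½(1+k)Mv² gives v = √(2gh/(1+k)) = √(2 × 9.81 × 0.918 / 1.4) = 3.587 m/s.
The angular speed follows from ω = v/R = 3.587/0.054 ≈ 66.4 rad/s.

ω ≈ 66.4 rad/s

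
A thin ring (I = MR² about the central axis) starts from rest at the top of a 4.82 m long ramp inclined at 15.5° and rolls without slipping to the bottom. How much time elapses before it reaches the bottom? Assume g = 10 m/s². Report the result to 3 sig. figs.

t ≈ 2.69 s

The moment of inertia is MR², giving k ≡ I/(MR²) = 1.
Along the incline Mg sinθ − f = Ma, and torque about the center fR = Iα = kMR²(a/R) gives f = kMa.
Hence a = g sinθ/(1+k) = 10×sin15.5°/2 = 1.336 m/s².
Starting from rest, L = ½at², so t = √(2L/a) = √(2×4.82/1.336) ≈ 2.69 s.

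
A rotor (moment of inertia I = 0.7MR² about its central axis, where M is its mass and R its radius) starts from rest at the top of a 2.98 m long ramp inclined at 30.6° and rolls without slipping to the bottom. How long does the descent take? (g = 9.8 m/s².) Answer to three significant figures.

For this body I = 0.7MR², i.e. k = I/(MR²) = 0.7.
Translational: Mg sinθ − f = Ma. Rotational about the CM: fR = Iα = kMRa, so f = kMa.
Hence a = g sinθ/(1+k) = 9.8×sin30.6°/1.7 = 2.934 m/s².
With constant a from rest, t = √(2L/a) = √(2·2.98/2.934) ≈ 1.43 s.

t ≈ 1.43 s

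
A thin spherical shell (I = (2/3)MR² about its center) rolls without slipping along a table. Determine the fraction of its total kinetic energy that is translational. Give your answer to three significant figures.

Here I = (2/3)MR², so the shape factor k = I/(MR²) = 2/3.
Since ω = v/R, the translational part is ½Mv² and the rotational part is ½I(v/R)² = ½kMv²; the total is ½(1+k)Mv².
The translational fraction is therefore 1/(1+k) = 1/1.667 ≈ 0.600.

fraction ≈ 0.600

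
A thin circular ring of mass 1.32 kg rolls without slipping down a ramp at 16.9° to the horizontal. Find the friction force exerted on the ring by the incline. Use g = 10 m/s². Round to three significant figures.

For this body I = MR², i.e. k = I/(MR²) = 1.
Translational: Mg sinθ − f = Ma. Rotational about the CM: fR = Iα = kMRa, so f = kMa.
Combining, a = g sinθ/(1+k) and f = kMa = kMg sinθ/(1+k).
f = 1 × 1.32 × 10 × sin16.9° / 2 ≈ 1.92 N.

f ≈ 1.92 N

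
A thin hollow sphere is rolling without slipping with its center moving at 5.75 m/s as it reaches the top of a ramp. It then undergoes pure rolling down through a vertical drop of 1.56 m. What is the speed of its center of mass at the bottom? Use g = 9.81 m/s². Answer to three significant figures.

Here I = (2/3)MR², so the shape factor k = I/(MR²) = 2/3.
Rolling without slipping gives ω = v/R, so the total kinetic energy is ½Mv² + ½Iω² = ½(1+k)Mv² = (5/6)Mv².
Conserving energy between top and bottom: (5/6)Mv² = (5/6)Mv₀² + Mgh, hence v² = v₀² + 2gh/(1+k).
v = √(5.75² + 2×9.81×1.56/1.667) = √51.43 ≈ 7.17 m/s.

v ≈ 7.17 m/s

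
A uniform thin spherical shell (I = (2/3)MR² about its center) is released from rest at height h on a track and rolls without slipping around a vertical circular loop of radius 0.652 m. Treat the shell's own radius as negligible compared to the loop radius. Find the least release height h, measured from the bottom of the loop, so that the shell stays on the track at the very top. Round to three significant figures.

h_min ≈ 1.85 m

For this body I = (2/3)MR², i.e. k = I/(MR²) = 2/3.
At the top of the loop, the minimum-contact condition is Mg = Mv_top²/r, so v_top² = gr.
With ω = v/R, the kinetic energy at speed v is ½(1+k)Mv² = (5/6)Mv².
Energy conservation from release (height h) to the top (height 2r): Mgh = Mg(2r) + (5/6)M·gr.
Thus h_min = 2r + (1+k)r/2 = r(2 + 1.667/2) = 0.652 × 2.833 ≈ 1.85 m.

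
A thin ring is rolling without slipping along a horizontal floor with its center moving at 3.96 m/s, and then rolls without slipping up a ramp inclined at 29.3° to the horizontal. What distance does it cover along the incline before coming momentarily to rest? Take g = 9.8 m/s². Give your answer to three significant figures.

d ≈ 3.27 m

With I = MR², the ratio k = I/(MR²) is 1.
Since it rolls without slipping, ω = v/R and KE = ½Mv² + ½Iω² = ½(1+k)Mv² = Mv².
Setting this equal to Mgh gives the vertical rise h = (1+k)v₀²/(2g) = 2×3.96²/(2×9.8) = 1.6 m.
Along the incline, d = h/sinθ = 1.6/sin29.3° ≈ 3.27 m.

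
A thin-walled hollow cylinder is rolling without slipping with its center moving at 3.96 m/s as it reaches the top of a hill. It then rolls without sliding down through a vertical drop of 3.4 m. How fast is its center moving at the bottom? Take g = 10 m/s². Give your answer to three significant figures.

v ≈ 7.05 m/s

For this body I = MR², i.e. k = I/(MR²) = 1.
The rolling condition ω = v/R makes the rotational term ½I(v/R)² = ½kMv², so KE_total = ½(1+k)Mv² = Mv².
Conserving energy between top and bottom: Mv² = Mv₀² + Mgh, hence v² = v₀² + 2gh/(1+k).
v = √(3.96² + 2×10×3.4/2) = √49.68 ≈ 7.05 m/s.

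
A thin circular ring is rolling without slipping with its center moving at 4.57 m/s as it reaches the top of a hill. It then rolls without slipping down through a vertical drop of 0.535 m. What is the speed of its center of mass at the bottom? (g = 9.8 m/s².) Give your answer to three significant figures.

The moment of inertia is MR², giving k ≡ I/(MR²) = 1.
Rolling without slipping gives ω = v/R, so the total kinetic energy is ½Mv² + ½Iω² = ½(1+k)Mv² = Mv².
Energy conservation: Mv₀² + Mgh = Mv², so v² = v₀² + 2gh/(1+k).
v = √(4.57² + 2×9.8×0.535/2) = √26.13 ≈ 5.11 m/s.

v ≈ 5.11 m/s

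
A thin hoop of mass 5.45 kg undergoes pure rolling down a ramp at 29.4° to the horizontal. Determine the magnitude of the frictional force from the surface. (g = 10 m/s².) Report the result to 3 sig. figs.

With I = MR², the ratio k = I/(MR²) is 1.
Translational: Mg sinθ − f = Ma. Rotational about the CM: fR = Iα = kMRa, so f = kMa.
Combining, a = g sinθ/(1+k) and f = kMa = kMg sinθ/(1+k).
f = 1 × 5.45 × 10 × sin29.4° / 2 ≈ 13.4 N.

f ≈ 13.4 N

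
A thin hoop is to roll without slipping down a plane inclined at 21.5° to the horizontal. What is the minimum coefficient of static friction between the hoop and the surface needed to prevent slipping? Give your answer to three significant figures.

For this body I = MR², i.e. k = I/(MR²) = 1.
Newton's second law down the slope: Mg sinθ − f = Ma. The torque equation fR = Iα (with α = a/R) gives f = kMa.
These give a = g sinθ/(1+k) and the required friction f = kMg sinθ/(1+k).
The normal force is N = Mg cosθ, so μ_min = f/N = k tanθ/(1+k).
μ_min = 1 × tan21.5° / 2 ≈ 0.197.

μ_min ≈ 0.197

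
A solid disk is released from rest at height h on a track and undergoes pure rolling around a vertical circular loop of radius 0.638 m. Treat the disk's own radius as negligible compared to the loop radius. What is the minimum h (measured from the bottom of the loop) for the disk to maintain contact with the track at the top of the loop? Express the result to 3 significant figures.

h_min ≈ 1.75 m

For this body I = (1/2)MR², i.e. k = I/(MR²) = 0.5.
At the top of the loop, the minimum-contact condition is Mg = Mv_top²/r, so v_top² = gr.
With ω = v/R, the kinetic energy at speed v is ½(1+k)Mv² = (3/4)Mv².
Energy conservation from release (height h) to the top (height 2r): Mgh = Mg(2r) + (3/4)M·gr.
Thus h_min = 2r + (1+k)r/2 = r(2 + 1.5/2) = 0.638 × 2.75 ≈ 1.75 m.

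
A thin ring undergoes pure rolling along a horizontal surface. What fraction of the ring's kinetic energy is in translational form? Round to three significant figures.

Here I = MR², so the shape factor k = I/(MR²) = 1.
Since ω = v/R, the translational part is ½Mv² and the rotational part is ½I(v/R)² = ½kMv²; the total is ½(1+k)Mv².
The translational fraction is therefore 1/(1+k) = 1/2 ≈ 0.500.

fraction ≈ 0.500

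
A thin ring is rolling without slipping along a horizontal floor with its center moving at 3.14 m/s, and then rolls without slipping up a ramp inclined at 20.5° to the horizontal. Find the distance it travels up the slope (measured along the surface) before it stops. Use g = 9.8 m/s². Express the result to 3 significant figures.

d ≈ 2.87 m

For this body I = MR², i.e. k = I/(MR²) = 1.
The rolling condition ω = v/R makes the rotational term ½I(v/R)² = ½kMv², so KE_total = ½(1+k)Mv² = Mv².
Setting this equal to Mgh gives the vertical rise h = (1+k)v₀²/(2g) = 2×3.14²/(2×9.8) = 1.006 m.
The distance along the slope is d = h/sinθ = 1.006/sin20.5° ≈ 2.87 m.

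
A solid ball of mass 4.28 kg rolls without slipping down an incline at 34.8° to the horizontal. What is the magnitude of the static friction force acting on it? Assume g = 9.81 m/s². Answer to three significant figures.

f ≈ 6.85 N

With I = (2/5)MR², the ratio k = I/(MR²) is 0.4.
Newton's second law down the slope: Mg sinθ − f = Ma. The torque equation fR = Iα (with α = a/R) gives f = kMa.
Combining, a = g sinθ/(1+k) and f = kMa = kMg sinθ/(1+k).
f = 0.4 × 4.28 × 9.81 × sin34.8° / 1.4 ≈ 6.85 N.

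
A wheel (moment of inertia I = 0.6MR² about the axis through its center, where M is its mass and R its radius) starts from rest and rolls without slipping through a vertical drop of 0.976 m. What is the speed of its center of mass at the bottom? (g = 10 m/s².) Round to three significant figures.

v ≈ 3.49 m/s

With I = 0.6MR², the ratio k = I/(MR²) is 0.6.
Since it rolls without slipping, ω = v/R and KE = ½Mv² + ½Iω² = ½(1+k)Mv² = (4/5)Mv².
Energy conservation: Mgh = (4/5)Mv², so v = √(2gh/(1+k)) = √(2 × 10 × 0.976 / 1.6) ≈ 3.49 m/s.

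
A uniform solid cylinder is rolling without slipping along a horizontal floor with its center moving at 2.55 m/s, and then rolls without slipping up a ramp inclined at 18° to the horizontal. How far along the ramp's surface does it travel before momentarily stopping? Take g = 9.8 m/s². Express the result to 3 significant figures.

With I = (1/2)MR², the ratio k = I/(MR²) is 0.5.
The rolling condition ω = v/R makes the rotational term ½I(v/R)² = ½kMv², so KE_total = ½(1+k)Mv² = (3/4)Mv².
Setting this equal to Mgh gives the vertical rise h = (1+k)v₀²/(2g) = 1.5×2.55²/(2×9.8) = 0.4976 m.
Along the incline, d = h/sinθ = 0.4976/sin18° ≈ 1.61 m.

d ≈ 1.61 m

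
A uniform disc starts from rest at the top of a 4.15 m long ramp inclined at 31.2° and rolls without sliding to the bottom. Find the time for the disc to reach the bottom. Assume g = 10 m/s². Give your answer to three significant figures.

t ≈ 1.55 s

Here I = (1/2)MR², so the shape factor k = I/(MR²) = 0.5.
Along the incline Mg sinθ − f = Ma, and torque about the center fR = Iα = kMR²(a/R) gives f = kMa.
Hence a = g sinθ/(1+k) = 10×sin31.2°/1.5 = 3.454 m/s².
Starting from rest, L = ½at², so t = √(2L/a) = √(2×4.15/3.454) ≈ 1.55 s.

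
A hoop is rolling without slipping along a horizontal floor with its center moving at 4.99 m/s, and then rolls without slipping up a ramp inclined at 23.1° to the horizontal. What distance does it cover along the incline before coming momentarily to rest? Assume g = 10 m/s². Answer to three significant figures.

d ≈ 6.35 m

The moment of inertia is MR², giving k ≡ I/(MR²) = 1.
Since it rolls without slipping, ω = v/R and KE = ½Mv² + ½Iω² = ½(1+k)Mv² = Mv².
Setting this equal to Mgh gives the vertical rise h = (1+k)v₀²/(2g) = 2×4.99²/(2×10) = 2.49 m.
Along the incline, d = h/sinθ = 2.49/sin23.1° ≈ 6.35 m.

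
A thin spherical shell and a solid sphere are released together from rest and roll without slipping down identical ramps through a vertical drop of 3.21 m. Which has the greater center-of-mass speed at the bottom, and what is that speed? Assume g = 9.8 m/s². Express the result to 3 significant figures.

the solid sphere, at v ≈ 6.70 m/s

For rolling without slipping, Mgh = ½(1+k)Mv² where k = I/(MR²), so v = √(2gh/(1+k)).
Thin spherical shell: k = 2/3, giving v = √(2×9.8×3.21/1.667) = 6.144 m/s.
Solid sphere: k = 0.4, giving v = √(2×9.8×3.21/1.4) = 6.704 m/s.
The smaller k wins: the solid sphere, at ≈ 6.70 m/s.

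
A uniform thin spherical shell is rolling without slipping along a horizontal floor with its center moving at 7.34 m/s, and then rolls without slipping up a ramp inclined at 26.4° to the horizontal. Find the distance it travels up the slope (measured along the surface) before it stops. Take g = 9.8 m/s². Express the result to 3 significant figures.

d ≈ 10.3 m

The moment of inertia is (2/3)MR², giving k ≡ I/(MR²) = 2/3.
Pure rolling means v = ωR; then KE = ½Mv² + ½I(v/R)² = ½(1+k)Mv² = (5/6)Mv².
Setting this equal to Mgh gives the vertical rise h = (1+k)v₀²/(2g) = 1.667×7.34²/(2×9.8) = 4.581 m.
Along the incline, d = h/sinθ = 4.581/sin26.4° ≈ 10.3 m.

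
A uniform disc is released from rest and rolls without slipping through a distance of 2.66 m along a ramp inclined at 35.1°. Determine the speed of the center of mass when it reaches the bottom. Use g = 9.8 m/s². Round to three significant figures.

The moment of inertia is (1/2)MR², giving k ≡ I/(MR²) = 0.5.
The rolling condition ω = v/R makes the rotational term ½I(v/R)² = ½kMv², so KE_total = ½(1+k)Mv² = (3/4)Mv².
The vertical drop is h = L sinθ = 2.66 × sin35.1° = 1.53 m.
Setting Mgh = (3/4)Mv² gives v = √(2gh/(1+k)) = √(2·9.8·1.53/1.5) ≈ 4.47 m/s.

v ≈ 4.47 m/s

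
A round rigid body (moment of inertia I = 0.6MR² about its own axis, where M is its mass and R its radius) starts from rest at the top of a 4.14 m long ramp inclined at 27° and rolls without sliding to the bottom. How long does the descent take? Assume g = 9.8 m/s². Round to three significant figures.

t ≈ 1.73 s

With I = 0.6MR², the ratio k = I/(MR²) is 0.6.
Along the incline Mg sinθ − f = Ma, and torque about the center fR = Iα = kMR²(a/R) gives f = kMa.
Hence a = g sinθ/(1+k) = 9.8×sin27°/1.6 = 2.781 m/s².
With constant a from rest, t = √(2L/a) = √(2·4.14/2.781) ≈ 1.73 s.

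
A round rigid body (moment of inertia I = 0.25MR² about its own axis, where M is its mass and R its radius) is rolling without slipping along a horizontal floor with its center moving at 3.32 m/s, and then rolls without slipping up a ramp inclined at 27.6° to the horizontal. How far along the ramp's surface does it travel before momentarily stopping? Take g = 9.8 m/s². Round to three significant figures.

d ≈ 1.52 m

Here I = 0.25MR², so the shape factor k = I/(MR²) = 0.25.
Since it rolls without slipping, ω = v/R and KE = ½Mv² + ½Iω² = ½(1+k)Mv² = (5/8)Mv².
Setting this equal to Mgh gives the vertical rise h = (1+k)v₀²/(2g) = 1.25×3.32²/(2×9.8) = 0.703 m.
The distance along the slope is d = h/sinθ = 0.703/sin27.6° ≈ 1.52 m.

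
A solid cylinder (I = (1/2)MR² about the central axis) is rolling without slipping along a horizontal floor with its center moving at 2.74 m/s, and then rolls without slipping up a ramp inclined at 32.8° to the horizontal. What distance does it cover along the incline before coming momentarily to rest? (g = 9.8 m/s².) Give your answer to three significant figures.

d ≈ 1.06 m

With I = (1/2)MR², the ratio k = I/(MR²) is 0.5.
Rolling without slipping gives ω = v/R, so the total kinetic energy is ½Mv² + ½Iω² = ½(1+k)Mv² = (3/4)Mv².
Setting this equal to Mgh gives the vertical rise h = (1+k)v₀²/(2g) = 1.5×2.74²/(2×9.8) = 0.5746 m.
Along the incline, d = h/sinθ = 0.5746/sin32.8° ≈ 1.06 m.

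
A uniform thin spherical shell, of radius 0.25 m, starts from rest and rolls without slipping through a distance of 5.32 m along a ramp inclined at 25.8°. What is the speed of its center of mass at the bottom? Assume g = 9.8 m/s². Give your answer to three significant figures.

v ≈ 5.22 m/s

For this body I = (2/3)MR², i.e. k = I/(MR²) = 2/3.
The rolling condition ω = v/R makes the rotational term ½I(v/R)² = ½kMv², so KE_total = ½(1+k)Mv² = (5/6)Mv².
The vertical drop is h = L sinθ = 5.32 × sin25.8° = 2.315 m.
Energy conservation: Mgh = (5/6)Mv², so v = √(2gh/(1+k)) = √(2 × 9.8 × 2.315 / 1.667) ≈ 5.22 m/s.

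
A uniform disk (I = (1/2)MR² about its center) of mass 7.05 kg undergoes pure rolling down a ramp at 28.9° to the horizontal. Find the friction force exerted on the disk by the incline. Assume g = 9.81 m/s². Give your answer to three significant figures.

With I = (1/2)MR², the ratio k = I/(MR²) is 0.5.
Translational: Mg sinθ − f = Ma. Rotational about the CM: fR = Iα = kMRa, so f = kMa.
Combining, a = g sinθ/(1+k) and f = kMa = kMg sinθ/(1+k).
f = 0.5 × 7.05 × 9.81 × sin28.9° / 1.5 ≈ 11.1 N.

f ≈ 11.1 N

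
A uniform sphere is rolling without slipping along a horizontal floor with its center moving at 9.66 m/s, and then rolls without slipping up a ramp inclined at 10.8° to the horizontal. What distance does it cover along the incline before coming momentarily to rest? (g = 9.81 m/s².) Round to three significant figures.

d ≈ 35.5 m

The moment of inertia is (2/5)MR², giving k ≡ I/(MR²) = 0.4.
Pure rolling means v = ωR; then KE = ½Mv² + ½I(v/R)² = ½(1+k)Mv² = (7/10)Mv².
Setting this equal to Mgh gives the vertical rise h = (1+k)v₀²/(2g) = 1.4×9.66²/(2×9.81) = 6.659 m.
Along the incline, d = h/sinθ = 6.659/sin10.8° ≈ 35.5 m.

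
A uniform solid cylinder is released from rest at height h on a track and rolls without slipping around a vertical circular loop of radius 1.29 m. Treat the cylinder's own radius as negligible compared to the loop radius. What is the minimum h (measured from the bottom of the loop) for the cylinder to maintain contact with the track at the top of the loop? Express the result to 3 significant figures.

h_min ≈ 3.55 m

For this body I = (1/2)MR², i.e. k = I/(MR²) = 0.5.
At the top, contact is just lost when gravity alone supplies the centripetal force: Mg = Mv_top²/r, i.e. v_top² = gr.
With ω = v/R, the kinetic energy at speed v is ½(1+k)Mv² = (3/4)Mv².
Energy conservation from release (height h) to the top (height 2r): Mgh = Mg(2r) + (3/4)M·gr.
Thus h_min = 2r + (1+k)r/2 = r(2 + 1.5/2) = 1.29 × 2.75 ≈ 3.55 m.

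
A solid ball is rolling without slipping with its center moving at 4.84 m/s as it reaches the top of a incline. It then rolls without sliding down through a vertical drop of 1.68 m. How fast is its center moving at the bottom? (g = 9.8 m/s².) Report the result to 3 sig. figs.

v ≈ 6.85 m/s

The moment of inertia is (2/5)MR², giving k ≡ I/(MR²) = 0.4.
The rolling condition ω = v/R makes the rotational term ½I(v/R)² = ½kMv², so KE_total = ½(1+k)Mv² = (7/10)Mv².
Conserving energy between top and bottom: (7/10)Mv² = (7/10)Mv₀² + Mgh, hence v² = v₀² + 2gh/(1+k).
v = √(4.84² + 2×9.8×1.68/1.4) = √46.95 ≈ 6.85 m/s.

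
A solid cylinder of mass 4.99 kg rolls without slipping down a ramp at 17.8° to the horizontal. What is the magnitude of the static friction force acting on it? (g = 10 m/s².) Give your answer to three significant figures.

f ≈ 5.08 N

Here I = (1/2)MR², so the shape factor k = I/(MR²) = 0.5.
Newton's second law down the slope: Mg sinθ − f = Ma. The torque equation fR = Iα (with α = a/R) gives f = kMa.
Combining, a = g sinθ/(1+k) and f = kMa = kMg sinθ/(1+k).
f = 0.5 × 4.99 × 10 × sin17.8° / 1.5 ≈ 5.08 N.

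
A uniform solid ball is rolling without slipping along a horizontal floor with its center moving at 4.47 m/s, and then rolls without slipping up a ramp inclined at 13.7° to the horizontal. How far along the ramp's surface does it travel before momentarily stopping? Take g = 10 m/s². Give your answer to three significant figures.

d ≈ 5.91 m

Here I = (2/5)MR², so the shape factor k = I/(MR²) = 0.4.
Rolling without slipping gives ω = v/R, so the total kinetic energy is ½Mv² + ½Iω² = ½(1+k)Mv² = (7/10)Mv².
Setting this equal to Mgh gives the vertical rise h = (1+k)v₀²/(2g) = 1.4×4.47²/(2×10) = 1.399 m.
Along the incline, d = h/sinθ = 1.399/sin13.7° ≈ 5.91 m.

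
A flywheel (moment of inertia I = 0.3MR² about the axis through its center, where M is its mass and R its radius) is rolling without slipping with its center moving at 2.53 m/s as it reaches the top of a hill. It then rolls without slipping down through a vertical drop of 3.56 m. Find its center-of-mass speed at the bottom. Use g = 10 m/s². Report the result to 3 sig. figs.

The moment of inertia is 0.3MR², giving k ≡ I/(MR²) = 0.3.
The rolling condition ω = v/R makes the rotational term ½I(v/R)² = ½kMv², so KE_total = ½(1+k)Mv² = (13/20)Mv².
Energy conservation: (13/20)Mv₀² + Mgh = (13/20)Mv², so v² = v₀² + 2gh/(1+k).
v = √(2.53² + 2×10×3.56/1.3) = √61.17 ≈ 7.82 m/s.

v ≈ 7.82 m/s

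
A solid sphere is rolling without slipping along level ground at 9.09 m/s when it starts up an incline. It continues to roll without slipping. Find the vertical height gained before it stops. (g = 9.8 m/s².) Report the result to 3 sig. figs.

h ≈ 5.90 m

With I = (2/5)MR², the ratio k = I/(MR²) is 0.4.
Rolling without slipping gives ω = v/R, so the total kinetic energy is ½Mv² + ½Iω² = ½(1+k)Mv² = (7/10)Mv².
At the top the kinetic energy is zero, so (7/10)Mv₀² = Mgh.
Thus h = (1+k)v₀²/(2g) = 1.4 × 9.09² / (2 × 9.8) ≈ 5.90 m.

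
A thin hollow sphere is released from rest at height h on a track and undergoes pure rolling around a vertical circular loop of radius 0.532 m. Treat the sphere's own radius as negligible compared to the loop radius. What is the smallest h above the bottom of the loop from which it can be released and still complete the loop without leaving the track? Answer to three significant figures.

Here I = (2/3)MR², so the shape factor k = I/(MR²) = 2/3.
At the top, contact is just lost when gravity alone supplies the centripetal force: Mg = Mv_top²/r, i.e. v_top² = gr.
With ω = v/R, the kinetic energy at speed v is ½(1+k)Mv² = (5/6)Mv².
Energy conservation from release (height h) to the top (height 2r): Mgh = Mg(2r) + (5/6)M·gr.
Thus h_min = 2r + (1+k)r/2 = r(2 + 1.667/2) = 0.532 × 2.833 ≈ 1.51 m.

h_min ≈ 1.51 m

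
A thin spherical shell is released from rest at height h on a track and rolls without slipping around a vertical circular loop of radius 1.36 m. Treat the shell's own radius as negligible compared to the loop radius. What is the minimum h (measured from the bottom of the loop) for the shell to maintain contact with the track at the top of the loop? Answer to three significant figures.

With I = (2/3)MR², the ratio k = I/(MR²) is 2/3.
At the top, contact is just lost when gravity alone supplies the centripetal force: Mg = Mv_top²/r, i.e. v_top² = gr.
With ω = v/R, the kinetic energy at speed v is ½(1+k)Mv² = (5/6)Mv².
Energy conservation from release (height h) to the top (height 2r): Mgh = Mg(2r) + (5/6)M·gr.
Thus h_min = 2r + (1+k)r/2 = r(2 + 1.667/2) = 1.36 × 2.833 ≈ 3.85 m.

h_min ≈ 3.85 m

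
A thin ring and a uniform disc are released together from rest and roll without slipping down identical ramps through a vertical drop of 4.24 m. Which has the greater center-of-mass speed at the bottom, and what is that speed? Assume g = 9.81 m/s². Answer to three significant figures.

the uniform disc, at v ≈ 7.45 m/s

For rolling without slipping, Mgh = ½(1+k)Mv² where k = I/(MR²), so v = √(2gh/(1+k)).
Thin ring: k = 1, giving v = √(2×9.81×4.24/2) = 6.449 m/s.
Uniform disc: k = 0.5, giving v = √(2×9.81×4.24/1.5) = 7.447 m/s.
The smaller k wins: the uniform disc, at ≈ 7.45 m/s.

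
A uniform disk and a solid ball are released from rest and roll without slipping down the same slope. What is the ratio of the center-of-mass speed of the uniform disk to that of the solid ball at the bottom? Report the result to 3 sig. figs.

Each satisfies Mgh = ½(1+k)Mv² with k = I/(MR²), so v ∝ 1/√(1+k).
For the uniform disk k = 0.5; for the solid ball k = 0.4.
v₁/v₂ = √((1+k₂)/(1+k₁)) = √(1.4/1.5) ≈ 0.966.

v_ratio ≈ 0.966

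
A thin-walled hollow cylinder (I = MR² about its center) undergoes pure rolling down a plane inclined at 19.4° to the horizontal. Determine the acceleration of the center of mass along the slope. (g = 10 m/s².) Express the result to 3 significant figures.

a ≈ 1.66 m/s²

For this body I = MR², i.e. k = I/(MR²) = 1.
Translational: Mg sinθ − f = Ma. Rotational about the CM: fR = Iα = kMRa, so f = kMa.
Eliminating f: Mg sinθ = (1+k)Ma, so a = g sinθ/(1+k) = 10 × sin19.4° / 2 ≈ 1.66 m/s².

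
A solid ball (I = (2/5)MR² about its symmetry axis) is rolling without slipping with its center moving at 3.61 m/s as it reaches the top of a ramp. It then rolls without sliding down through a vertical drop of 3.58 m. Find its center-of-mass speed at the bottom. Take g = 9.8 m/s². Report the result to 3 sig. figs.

v ≈ 7.95 m/s

The moment of inertia is (2/5)MR², giving k ≡ I/(MR²) = 0.4.
The rolling condition ω = v/R makes the rotational term ½I(v/R)² = ½kMv², so KE_total = ½(1+k)Mv² = (7/10)Mv².
Conserving energy between top and bottom: (7/10)Mv² = (7/10)Mv₀² + Mgh, hence v² = v₀² + 2gh/(1+k).
v = √(3.61² + 2×9.8×3.58/1.4) = √63.15 ≈ 7.95 m/s.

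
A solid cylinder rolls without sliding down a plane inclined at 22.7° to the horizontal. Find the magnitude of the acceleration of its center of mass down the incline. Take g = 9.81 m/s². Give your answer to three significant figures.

a ≈ 2.52 m/s²

With I = (1/2)MR², the ratio k = I/(MR²) is 0.5.
Translational: Mg sinθ − f = Ma. Rotational about the CM: fR = Iα = kMRa, so f = kMa.
Eliminating f: Mg sinθ = (1+k)Ma, so a = g sinθ/(1+k) = 9.81 × sin22.7° / 1.5 ≈ 2.52 m/s².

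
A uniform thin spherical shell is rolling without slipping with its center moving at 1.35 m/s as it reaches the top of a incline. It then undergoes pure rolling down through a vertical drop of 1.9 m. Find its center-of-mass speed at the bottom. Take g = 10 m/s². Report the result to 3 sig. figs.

v ≈ 4.96 m/s

With I = (2/3)MR², the ratio k = I/(MR²) is 2/3.
Pure rolling means v = ωR; then KE = ½Mv² + ½I(v/R)² = ½(1+k)Mv² = (5/6)Mv².
Conserving energy between top and bottom: (5/6)Mv² = (5/6)Mv₀² + Mgh, hence v² = v₀² + 2gh/(1+k).
v = √(1.35² + 2×10×1.9/1.667) = √24.62 ≈ 4.96 m/s.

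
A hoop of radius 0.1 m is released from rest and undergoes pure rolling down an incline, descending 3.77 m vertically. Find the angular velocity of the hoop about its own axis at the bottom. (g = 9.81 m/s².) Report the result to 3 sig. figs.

ω ≈ 60.8 rad/s

For this body I = MR², i.e. k = I/(MR²) = 1.
Since it rolls without slipping, ω = v/R and KE = ½Mv² + ½Iω² = ½(1+k)Mv² = Mv².
Energy conservation Mgh = ½(1+k)Mv² gives v = √(2gh/(1+k)) = √(2 × 9.81 × 3.77 / 2) = 6.081 m/s.
Then ω = v/R = 6.081 / 0.1 ≈ 60.8 rad/s.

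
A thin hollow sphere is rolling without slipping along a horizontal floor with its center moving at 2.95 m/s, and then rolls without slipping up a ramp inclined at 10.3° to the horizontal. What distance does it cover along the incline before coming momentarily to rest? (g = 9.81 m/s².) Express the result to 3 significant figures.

Here I = (2/3)MR², so the shape factor k = I/(MR²) = 2/3.
Since it rolls without slipping, ω = v/R and KE = ½Mv² + ½Iω² = ½(1+k)Mv² = (5/6)Mv².
Setting this equal to Mgh gives the vertical rise h = (1+k)v₀²/(2g) = 1.667×2.95²/(2×9.81) = 0.7393 m.
Along the incline, d = h/sinθ = 0.7393/sin10.3° ≈ 4.13 m.

d ≈ 4.13 m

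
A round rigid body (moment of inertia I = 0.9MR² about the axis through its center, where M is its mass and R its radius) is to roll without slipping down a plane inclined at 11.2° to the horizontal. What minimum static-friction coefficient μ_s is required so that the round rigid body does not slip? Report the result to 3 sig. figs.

Here I = 0.9MR², so the shape factor k = I/(MR²) = 0.9.
Translational: Mg sinθ − f = Ma. Rotational about the CM: fR = Iα = kMRa, so f = kMa.
These give a = g sinθ/(1+k) and the required friction f = kMg sinθ/(1+k).
The normal force is N = Mg cosθ, so μ_min = f/N = k tanθ/(1+k).
μ_min = 0.9 × tan11.2° / 1.9 ≈ 0.0938.

μ_min ≈ 0.0938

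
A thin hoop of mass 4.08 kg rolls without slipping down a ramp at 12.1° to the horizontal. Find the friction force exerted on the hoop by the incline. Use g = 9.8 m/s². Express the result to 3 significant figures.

Here I = MR², so the shape factor k = I/(MR²) = 1.
Newton's second law down the slope: Mg sinθ − f = Ma. The torque equation fR = Iα (with α = a/R) gives f = kMa.
Combining, a = g sinθ/(1+k) and f = kMa = kMg sinθ/(1+k).
f = 1 × 4.08 × 9.8 × sin12.1° / 2 ≈ 4.19 N.

f ≈ 4.19 N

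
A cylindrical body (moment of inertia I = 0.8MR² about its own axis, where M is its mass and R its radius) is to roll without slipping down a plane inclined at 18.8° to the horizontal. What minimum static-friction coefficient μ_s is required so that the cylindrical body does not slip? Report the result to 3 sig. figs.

μ_min ≈ 0.151

For this body I = 0.8MR², i.e. k = I/(MR²) = 0.8.
Along the incline Mg sinθ − f = Ma, and torque about the center fR = Iα = kMR²(a/R) gives f = kMa.
These give a = g sinθ/(1+k) and the required friction f = kMg sinθ/(1+k).
With N = Mg cosθ, the no-slip condition f ≤ μN gives μ_min = f/N = k tanθ/(1+k).
μ_min = 0.8 × tan18.8° / 1.8 ≈ 0.151.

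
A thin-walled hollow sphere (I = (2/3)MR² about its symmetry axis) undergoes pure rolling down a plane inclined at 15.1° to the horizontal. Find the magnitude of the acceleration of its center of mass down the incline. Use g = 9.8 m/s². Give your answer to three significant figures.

a ≈ 1.53 m/s²

For this body I = (2/3)MR², i.e. k = I/(MR²) = 2/3.
Translational: Mg sinθ − f = Ma. Rotational about the CM: fR = Iα = kMRa, so f = kMa.
Eliminating f: Mg sinθ = (1+k)Ma, so a = g sinθ/(1+k) = 9.8 × sin15.1° / 1.667 ≈ 1.53 m/s².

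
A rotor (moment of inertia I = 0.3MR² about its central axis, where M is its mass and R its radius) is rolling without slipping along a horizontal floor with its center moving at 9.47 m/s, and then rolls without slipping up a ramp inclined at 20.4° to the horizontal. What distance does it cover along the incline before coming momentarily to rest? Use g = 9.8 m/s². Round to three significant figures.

Here I = 0.3MR², so the shape factor k = I/(MR²) = 0.3.
Pure rolling means v = ωR; then KE = ½Mv² + ½I(v/R)² = ½(1+k)Mv² = (13/20)Mv².
Setting this equal to Mgh gives the vertical rise h = (1+k)v₀²/(2g) = 1.3×9.47²/(2×9.8) = 5.948 m.
Along the incline, d = h/sinθ = 5.948/sin20.4° ≈ 17.1 m.

d ≈ 17.1 m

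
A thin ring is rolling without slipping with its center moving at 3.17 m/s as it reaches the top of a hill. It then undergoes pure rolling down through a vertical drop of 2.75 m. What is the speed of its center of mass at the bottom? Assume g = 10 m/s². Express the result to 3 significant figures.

v ≈ 6.13 m/s

For this body I = MR², i.e. k = I/(MR²) = 1.
Since it rolls without slipping, ω = v/R and KE = ½Mv² + ½Iω² = ½(1+k)Mv² = Mv².
Conserving energy between top and bottom: Mv² = Mv₀² + Mgh, hence v² = v₀² + 2gh/(1+k).
v = √(3.17² + 2×10×2.75/2) = √37.55 ≈ 6.13 m/s.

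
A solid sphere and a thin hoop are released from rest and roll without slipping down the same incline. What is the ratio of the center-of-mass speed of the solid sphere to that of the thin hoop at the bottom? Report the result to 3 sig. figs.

v_ratio ≈ 1.20

Each satisfies Mgh = ½(1+k)Mv² with k = I/(MR²), so v ∝ 1/√(1+k).
For the solid sphere k = 0.4; for the thin hoop k = 1.
v₁/v₂ = √((1+k₂)/(1+k₁)) = √(2/1.4) ≈ 1.20.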